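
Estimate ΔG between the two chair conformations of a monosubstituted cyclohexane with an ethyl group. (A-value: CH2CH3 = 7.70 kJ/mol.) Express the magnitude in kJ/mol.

7.70 kJ/mol

A monosubstituted cyclohexane has one chair with the ethyl group axial (E = A = 7.70 kJ/mol) and one with it equatorial (E = 0).
ΔE = 7.70 − 0 = 7.70 kJ/mol.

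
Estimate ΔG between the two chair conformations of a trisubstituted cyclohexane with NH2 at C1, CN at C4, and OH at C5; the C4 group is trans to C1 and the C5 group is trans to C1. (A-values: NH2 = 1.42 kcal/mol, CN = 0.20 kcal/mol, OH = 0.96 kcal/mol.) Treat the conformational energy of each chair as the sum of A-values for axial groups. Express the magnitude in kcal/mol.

Chair I (amino axial, cyano axial, hydroxyl equatorial): E = 1.62 kcal/mol.
Chair II (amino equatorial, cyano equatorial, hydroxyl axial): E = 0.96 kcal/mol.
ΔE = 1.62 − 0.96 = 0.66 kcal/mol; chair II is more stable.

0.66 kcal/mol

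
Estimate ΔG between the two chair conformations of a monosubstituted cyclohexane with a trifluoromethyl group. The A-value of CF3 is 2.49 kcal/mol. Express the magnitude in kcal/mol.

2.49 kcal/mol

A monosubstituted cyclohexane has one chair with the trifluoromethyl group axial (E = A = 2.49 kcal/mol) and one with it equatorial (E = 0).
ΔE = 2.49 − 0 = 2.49 kcal/mol.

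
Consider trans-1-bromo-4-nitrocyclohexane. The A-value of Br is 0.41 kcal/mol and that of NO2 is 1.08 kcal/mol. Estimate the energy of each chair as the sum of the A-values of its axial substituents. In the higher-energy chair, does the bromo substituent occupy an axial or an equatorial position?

C1 and C4 have opposite parity, so for the trans isomer the two substituents are e,e in one chair and a,a in the other.
Chair I (bromo axial, nitro axial): E = 1.49 kcal/mol.
Chair II (bromo equatorial, nitro equatorial): E = 0.00 kcal/mol.
Chair I is the less stable (higher-energy) conformer, and in that chair the bromo group is axial.

axial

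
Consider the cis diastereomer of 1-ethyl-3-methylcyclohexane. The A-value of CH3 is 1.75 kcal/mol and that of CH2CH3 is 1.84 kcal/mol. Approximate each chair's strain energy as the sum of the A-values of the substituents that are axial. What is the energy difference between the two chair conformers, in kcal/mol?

3.59 kcal/mol

C1 and C3 have the same parity, so for the cis isomer the two substituents are e,e in one chair and a,a in the other.
Chair I (methyl axial, ethyl axial): E = 3.59 kcal/mol.
Chair II (methyl equatorial, ethyl equatorial): E = 0.00 kcal/mol.
ΔE = 3.59 − 0.00 = 3.59 kcal/mol; chair II is more stable.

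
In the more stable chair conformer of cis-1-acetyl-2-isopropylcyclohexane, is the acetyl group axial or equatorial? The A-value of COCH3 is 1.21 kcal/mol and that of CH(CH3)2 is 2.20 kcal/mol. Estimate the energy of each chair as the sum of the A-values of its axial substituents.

axial

C1 and C2 have opposite parity, so for the cis isomer the two substituents are one axial and one equatorial in each chair.
Chair I (acetyl axial, isopropyl equatorial): E = 1.21 kcal/mol.
Chair II (acetyl equatorial, isopropyl axial): E = 2.20 kcal/mol.
Chair I is the more stable (lower-energy) conformer, and in that chair the acetyl group is axial.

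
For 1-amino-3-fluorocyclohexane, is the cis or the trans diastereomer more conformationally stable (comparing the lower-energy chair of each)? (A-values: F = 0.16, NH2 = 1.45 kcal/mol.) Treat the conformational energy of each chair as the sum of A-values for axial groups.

cis

At 1,3 positions (parity same): cis → (e,e or a,a); trans → (a,e or e,a).
Best chair for cis: E = 0.00 kcal/mol; best chair for trans: E = 0.16 kcal/mol.
The cis isomer is lower by 0.16 kcal/mol.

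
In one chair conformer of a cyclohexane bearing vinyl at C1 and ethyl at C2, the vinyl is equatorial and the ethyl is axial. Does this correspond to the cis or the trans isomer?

C1 and C2 have opposite parity, so their axial bonds point in opposite directions.
With opposite-parity carbons, two substituents on the same face are one axial and one equatorial; opposite faces give both axial or both equatorial.
Here the groups are equatorial/axial → same face → cis.

cis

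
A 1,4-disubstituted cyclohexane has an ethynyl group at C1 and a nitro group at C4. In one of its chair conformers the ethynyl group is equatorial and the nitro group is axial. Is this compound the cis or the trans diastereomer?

cis

C1 and C4 have opposite parity, so their axial bonds point in opposite directions.
With opposite-parity carbons, two substituents on the same face are one axial and one equatorial; opposite faces give both axial or both equatorial.
Here the groups are equatorial/axial → same face → cis.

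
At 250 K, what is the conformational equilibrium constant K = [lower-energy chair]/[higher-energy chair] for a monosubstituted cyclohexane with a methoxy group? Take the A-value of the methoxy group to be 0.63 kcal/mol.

K ≈ 3.55

One chair has the methoxy group axial (E = 0.63 kcal/mol) and the other has it equatorial (E = 0).
ΔG = 0.63 kcal/mol between the two chairs.
K = exp(ΔG/RT) with R = 1.987×10⁻³ kcal mol⁻¹ K⁻¹ and T = 250 K gives K ≈ 3.55.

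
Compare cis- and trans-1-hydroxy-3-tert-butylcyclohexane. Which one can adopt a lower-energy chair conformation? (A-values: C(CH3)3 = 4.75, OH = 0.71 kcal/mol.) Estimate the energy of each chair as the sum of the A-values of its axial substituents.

At 1,3 positions (parity same): cis → (e,e or a,a); trans → (a,e or e,a).
Best chair for cis: E = 0.00 kcal/mol; best chair for trans: E = 0.71 kcal/mol.
The cis isomer is lower by 0.71 kcal/mol.

cis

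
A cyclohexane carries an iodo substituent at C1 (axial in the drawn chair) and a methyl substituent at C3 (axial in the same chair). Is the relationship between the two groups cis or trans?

C1 and C3 have the same parity, so their axial bonds point in the same direction.
With same-parity carbons, two substituents on the same face are both axial or both equatorial; opposite faces give one of each.
Here the groups are axial/axial → same face → cis.

cis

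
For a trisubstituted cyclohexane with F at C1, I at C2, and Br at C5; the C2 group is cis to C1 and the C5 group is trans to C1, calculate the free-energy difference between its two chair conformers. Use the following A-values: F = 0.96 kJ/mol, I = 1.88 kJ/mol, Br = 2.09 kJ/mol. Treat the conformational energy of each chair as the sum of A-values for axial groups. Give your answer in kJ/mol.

Chair I (fluoro axial, iodo equatorial, bromo equatorial): E = 0.96 kJ/mol.
Chair II (fluoro equatorial, iodo axial, bromo axial): E = 3.97 kJ/mol.
ΔE = 3.97 − 0.96 = 3.01 kJ/mol; chair I is more stable.

3.01 kJ/mol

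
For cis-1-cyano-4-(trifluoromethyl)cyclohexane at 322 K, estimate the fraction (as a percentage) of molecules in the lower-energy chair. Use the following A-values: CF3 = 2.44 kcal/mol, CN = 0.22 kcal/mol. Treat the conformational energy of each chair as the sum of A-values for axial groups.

97.0%

C1 and C4 have opposite parity, so for the cis isomer the two substituents are one axial and one equatorial in each chair.
Chair I (trifluoromethyl axial, cyano equatorial): E = 2.44 kcal/mol; chair II (trifluoromethyl equatorial, cyano axial): E = 0.22 kcal/mol.
ΔG = 2.22 kcal/mol between the two chairs.
K = exp(ΔG/RT) with R = 1.987×10⁻³ kcal mol⁻¹ K⁻¹ and T = 322 K gives K ≈ 32.1.
Fraction in the lower-energy chair = K/(K+1) = 97.0%.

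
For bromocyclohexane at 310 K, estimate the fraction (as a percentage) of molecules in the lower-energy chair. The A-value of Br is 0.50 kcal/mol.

One chair has the bromo group axial (E = 0.50 kcal/mol) and the other has it equatorial (E = 0).
ΔG = 0.50 kcal/mol between the two chairs.
K = exp(ΔG/RT) with R = 1.987×10⁻³ kcal mol⁻¹ K⁻¹ and T = 310 K gives K ≈ 2.25.
Fraction in the lower-energy chair = K/(K+1) = 69.2%.

69.2%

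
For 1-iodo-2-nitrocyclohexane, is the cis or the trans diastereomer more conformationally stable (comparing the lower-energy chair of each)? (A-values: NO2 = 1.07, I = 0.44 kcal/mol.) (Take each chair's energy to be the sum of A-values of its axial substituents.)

trans

At 1,2 positions (parity opposite): cis → (a,e or e,a); trans → (e,e or a,a).
Best chair for cis: E = 0.44 kcal/mol; best chair for trans: E = 0.00 kcal/mol.
The trans isomer is lower by 0.44 kcal/mol.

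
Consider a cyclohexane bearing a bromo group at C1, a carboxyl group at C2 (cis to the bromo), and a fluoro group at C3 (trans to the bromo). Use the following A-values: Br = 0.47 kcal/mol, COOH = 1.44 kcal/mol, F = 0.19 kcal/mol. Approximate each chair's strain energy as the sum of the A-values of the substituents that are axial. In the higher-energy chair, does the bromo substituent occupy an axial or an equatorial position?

Chair I (bromo axial, carboxyl equatorial, fluoro equatorial): E = 0.47 kcal/mol.
Chair II (bromo equatorial, carboxyl axial, fluoro axial): E = 1.63 kcal/mol.
Chair II is the less stable (higher-energy) conformer, and in that chair the bromo group is equatorial.

equatorial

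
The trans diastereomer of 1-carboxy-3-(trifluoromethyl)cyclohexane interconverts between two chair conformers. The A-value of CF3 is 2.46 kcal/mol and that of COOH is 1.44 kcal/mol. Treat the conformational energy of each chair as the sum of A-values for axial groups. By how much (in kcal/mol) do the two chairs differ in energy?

1.02 kcal/mol

C1 and C3 have the same parity, so for the trans isomer the two substituents are one axial and one equatorial in each chair.
Chair I (trifluoromethyl axial, carboxyl equatorial): E = 2.46 kcal/mol.
Chair II (trifluoromethyl equatorial, carboxyl axial): E = 1.44 kcal/mol.
ΔE = 2.46 − 1.44 = 1.02 kcal/mol; chair II is more stable.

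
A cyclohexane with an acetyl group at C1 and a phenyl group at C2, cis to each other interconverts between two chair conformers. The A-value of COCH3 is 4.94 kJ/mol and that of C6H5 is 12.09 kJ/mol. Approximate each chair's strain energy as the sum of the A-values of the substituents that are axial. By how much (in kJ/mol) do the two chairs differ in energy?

C1 and C2 have opposite parity, so for the cis isomer the two substituents are one axial and one equatorial in each chair.
Chair I (acetyl axial, phenyl equatorial): E = 4.94 kJ/mol.
Chair II (acetyl equatorial, phenyl axial): E = 12.09 kJ/mol.
ΔE = 12.09 − 4.94 = 7.15 kJ/mol; chair I is more stable.

7.15 kJ/mol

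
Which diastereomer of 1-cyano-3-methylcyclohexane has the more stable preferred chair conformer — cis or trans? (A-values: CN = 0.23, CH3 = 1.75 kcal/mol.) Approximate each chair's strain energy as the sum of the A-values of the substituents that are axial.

At 1,3 positions (parity same): cis → (e,e or a,a); trans → (a,e or e,a).
Best chair for cis: E = 0.00 kcal/mol; best chair for trans: E = 0.23 kcal/mol.
The cis isomer is lower by 0.23 kcal/mol.

cis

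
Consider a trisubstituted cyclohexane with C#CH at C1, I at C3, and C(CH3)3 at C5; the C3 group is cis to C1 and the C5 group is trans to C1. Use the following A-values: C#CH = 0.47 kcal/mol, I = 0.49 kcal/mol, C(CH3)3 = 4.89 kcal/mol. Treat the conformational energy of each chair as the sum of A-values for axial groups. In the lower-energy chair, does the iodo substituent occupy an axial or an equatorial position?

Chair I (ethynyl axial, iodo axial, tert-butyl equatorial): E = 0.96 kcal/mol.
Chair II (ethynyl equatorial, iodo equatorial, tert-butyl axial): E = 4.89 kcal/mol.
Chair I is the more stable (lower-energy) conformer, and in that chair the iodo group is axial.

axial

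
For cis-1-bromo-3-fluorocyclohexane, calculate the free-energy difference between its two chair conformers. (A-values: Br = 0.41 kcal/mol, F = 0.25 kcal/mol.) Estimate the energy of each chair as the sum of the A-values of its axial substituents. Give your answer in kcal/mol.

0.66 kcal/mol

C1 and C3 have the same parity, so for the cis isomer the two substituents are e,e in one chair and a,a in the other.
Chair I (bromo axial, fluoro axial): E = 0.66 kcal/mol.
Chair II (bromo equatorial, fluoro equatorial): E = 0.00 kcal/mol.
ΔE = 0.66 − 0.00 = 0.66 kcal/mol; chair II is more stable.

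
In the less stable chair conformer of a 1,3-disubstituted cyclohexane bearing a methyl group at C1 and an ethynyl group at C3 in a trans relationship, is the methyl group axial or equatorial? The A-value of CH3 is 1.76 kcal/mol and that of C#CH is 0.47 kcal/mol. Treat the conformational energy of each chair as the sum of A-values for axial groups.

C1 and C3 have the same parity, so for the trans isomer the two substituents are one axial and one equatorial in each chair.
Chair I (methyl axial, ethynyl equatorial): E = 1.76 kcal/mol.
Chair II (methyl equatorial, ethynyl axial): E = 0.47 kcal/mol.
Chair I is the less stable (higher-energy) conformer, and in that chair the methyl group is axial.

axial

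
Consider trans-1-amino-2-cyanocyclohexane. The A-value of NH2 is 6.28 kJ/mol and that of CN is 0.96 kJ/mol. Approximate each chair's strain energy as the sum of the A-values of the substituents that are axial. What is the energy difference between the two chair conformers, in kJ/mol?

C1 and C2 have opposite parity, so for the trans isomer the two substituents are e,e in one chair and a,a in the other.
Chair I (amino axial, cyano axial): E = 7.24 kJ/mol.
Chair II (amino equatorial, cyano equatorial): E = 0.00 kJ/mol.
ΔE = 7.24 − 0.00 = 7.24 kJ/mol; chair II is more stable.

7.24 kJ/mol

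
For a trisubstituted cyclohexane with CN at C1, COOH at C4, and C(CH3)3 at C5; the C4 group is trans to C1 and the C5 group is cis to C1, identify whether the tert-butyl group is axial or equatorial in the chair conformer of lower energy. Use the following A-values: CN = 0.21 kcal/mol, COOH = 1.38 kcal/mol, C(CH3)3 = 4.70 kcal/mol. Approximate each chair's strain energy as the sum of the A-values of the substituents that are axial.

equatorial

Chair I (cyano axial, carboxyl axial, tert-butyl axial): E = 6.29 kcal/mol.
Chair II (cyano equatorial, carboxyl equatorial, tert-butyl equatorial): E = 0.00 kcal/mol.
Chair II is the more stable (lower-energy) conformer, and in that chair the tert-butyl group is equatorial.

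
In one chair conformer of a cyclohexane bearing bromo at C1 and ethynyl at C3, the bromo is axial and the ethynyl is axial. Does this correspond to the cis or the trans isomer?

C1 and C3 have the same parity, so their axial bonds point in the same direction.
With same-parity carbons, two substituents on the same face are both axial or both equatorial; opposite faces give one of each.
Here the groups are axial/axial → same face → cis.

cis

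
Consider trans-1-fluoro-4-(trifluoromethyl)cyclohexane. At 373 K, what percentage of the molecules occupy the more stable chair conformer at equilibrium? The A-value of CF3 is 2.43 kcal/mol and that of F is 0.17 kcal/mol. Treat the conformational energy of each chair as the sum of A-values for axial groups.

C1 and C4 have opposite parity, so for the trans isomer the two substituents are e,e in one chair and a,a in the other.
Chair I (trifluoromethyl axial, fluoro axial): E = 2.60 kcal/mol; chair II (trifluoromethyl equatorial, fluoro equatorial): E = 0.00 kcal/mol.
ΔG = 2.60 kcal/mol between the two chairs.
K = exp(ΔG/RT) with R = 1.987×10⁻³ kcal mol⁻¹ K⁻¹ and T = 373 K gives K ≈ 33.4.
Fraction in the lower-energy chair = K/(K+1) = 97.1%.

97.1%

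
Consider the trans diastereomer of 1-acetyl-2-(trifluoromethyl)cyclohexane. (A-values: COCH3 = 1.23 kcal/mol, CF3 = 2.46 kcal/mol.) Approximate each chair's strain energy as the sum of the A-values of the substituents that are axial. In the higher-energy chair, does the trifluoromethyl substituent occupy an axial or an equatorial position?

C1 and C2 have opposite parity, so for the trans isomer the two substituents are e,e in one chair and a,a in the other.
Chair I (acetyl axial, trifluoromethyl axial): E = 3.69 kcal/mol.
Chair II (acetyl equatorial, trifluoromethyl equatorial): E = 0.00 kcal/mol.
Chair I is the less stable (higher-energy) conformer, and in that chair the trifluoromethyl group is axial.

axial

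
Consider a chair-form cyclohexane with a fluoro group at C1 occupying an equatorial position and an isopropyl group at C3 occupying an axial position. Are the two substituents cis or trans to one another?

trans

C1 and C3 have the same parity, so their axial bonds point in the same direction.
With same-parity carbons, two substituents on the same face are both axial or both equatorial; opposite faces give one of each.
Here the groups are equatorial/axial → opposite face → trans.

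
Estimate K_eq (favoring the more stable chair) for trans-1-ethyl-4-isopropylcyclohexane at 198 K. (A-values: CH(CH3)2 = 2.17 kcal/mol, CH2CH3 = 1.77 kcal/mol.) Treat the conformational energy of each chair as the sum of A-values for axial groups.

C1 and C4 have opposite parity, so for the trans isomer the two substituents are e,e in one chair and a,a in the other.
Chair I (isopropyl axial, ethyl axial): E = 3.94 kcal/mol; chair II (isopropyl equatorial, ethyl equatorial): E = 0.00 kcal/mol.
ΔG = 3.94 kcal/mol between the two chairs.
K = exp(ΔG/RT) with R = 1.987×10⁻³ kcal mol⁻¹ K⁻¹ and T = 198 K gives K ≈ 2.24e+04.

K ≈ 22350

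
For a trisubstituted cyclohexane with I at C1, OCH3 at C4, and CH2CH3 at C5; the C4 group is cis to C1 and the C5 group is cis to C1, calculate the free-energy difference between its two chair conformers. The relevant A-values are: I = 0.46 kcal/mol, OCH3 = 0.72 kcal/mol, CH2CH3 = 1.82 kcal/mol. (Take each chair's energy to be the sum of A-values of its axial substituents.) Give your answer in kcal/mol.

Chair I (iodo axial, methoxy equatorial, ethyl axial): E = 2.28 kcal/mol.
Chair II (iodo equatorial, methoxy axial, ethyl equatorial): E = 0.72 kcal/mol.
ΔE = 2.28 − 0.72 = 1.56 kcal/mol; chair II is more stable.

1.56 kcal/mol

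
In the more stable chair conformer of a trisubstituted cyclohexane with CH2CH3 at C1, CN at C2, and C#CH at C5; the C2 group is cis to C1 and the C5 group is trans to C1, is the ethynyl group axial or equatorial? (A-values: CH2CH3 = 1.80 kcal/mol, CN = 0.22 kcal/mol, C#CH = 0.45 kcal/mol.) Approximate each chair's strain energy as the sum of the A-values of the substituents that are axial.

axial

Chair I (ethyl axial, cyano equatorial, ethynyl equatorial): E = 1.80 kcal/mol.
Chair II (ethyl equatorial, cyano axial, ethynyl axial): E = 0.67 kcal/mol.
Chair II is the more stable (lower-energy) conformer, and in that chair the ethynyl group is axial.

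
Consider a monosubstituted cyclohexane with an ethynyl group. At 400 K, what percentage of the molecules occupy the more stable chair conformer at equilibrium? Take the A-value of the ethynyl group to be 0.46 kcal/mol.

64.1%

One chair has the ethynyl group axial (E = 0.46 kcal/mol) and the other has it equatorial (E = 0).
ΔG = 0.46 kcal/mol between the two chairs.
K = exp(ΔG/RT) with R = 1.987×10⁻³ kcal mol⁻¹ K⁻¹ and T = 400 K gives K ≈ 1.78.
Fraction in the lower-energy chair = K/(K+1) = 64.1%.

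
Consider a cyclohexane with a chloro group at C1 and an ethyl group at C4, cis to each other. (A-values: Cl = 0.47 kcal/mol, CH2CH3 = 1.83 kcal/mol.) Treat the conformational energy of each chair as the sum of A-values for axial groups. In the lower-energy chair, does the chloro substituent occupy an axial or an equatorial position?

C1 and C4 have opposite parity, so for the cis isomer the two substituents are one axial and one equatorial in each chair.
Chair I (chloro axial, ethyl equatorial): E = 0.47 kcal/mol.
Chair II (chloro equatorial, ethyl axial): E = 1.83 kcal/mol.
Chair I is the more stable (lower-energy) conformer, and in that chair the chloro group is axial.

axial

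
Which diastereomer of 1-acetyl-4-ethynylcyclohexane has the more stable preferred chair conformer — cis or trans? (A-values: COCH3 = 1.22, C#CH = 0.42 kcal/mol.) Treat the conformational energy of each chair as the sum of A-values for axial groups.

At 1,4 positions (parity opposite): cis → (a,e or e,a); trans → (e,e or a,a).
Best chair for cis: E = 0.42 kcal/mol; best chair for trans: E = 0.00 kcal/mol.
The trans isomer is lower by 0.42 kcal/mol.

trans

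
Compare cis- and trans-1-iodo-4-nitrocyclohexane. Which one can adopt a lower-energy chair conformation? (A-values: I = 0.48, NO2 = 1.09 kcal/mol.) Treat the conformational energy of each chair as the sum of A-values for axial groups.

At 1,4 positions (parity opposite): cis → (a,e or e,a); trans → (e,e or a,a).
Best chair for cis: E = 0.48 kcal/mol; best chair for trans: E = 0.00 kcal/mol.
The trans isomer is lower by 0.48 kcal/mol.

trans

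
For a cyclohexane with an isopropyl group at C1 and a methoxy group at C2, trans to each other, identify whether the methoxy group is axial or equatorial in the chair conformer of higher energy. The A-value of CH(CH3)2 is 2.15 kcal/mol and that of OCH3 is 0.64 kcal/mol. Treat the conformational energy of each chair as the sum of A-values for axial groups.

axial

C1 and C2 have opposite parity, so for the trans isomer the two substituents are e,e in one chair and a,a in the other.
Chair I (isopropyl axial, methoxy axial): E = 2.79 kcal/mol.
Chair II (isopropyl equatorial, methoxy equatorial): E = 0.00 kcal/mol.
Chair I is the less stable (higher-energy) conformer, and in that chair the methoxy group is axial.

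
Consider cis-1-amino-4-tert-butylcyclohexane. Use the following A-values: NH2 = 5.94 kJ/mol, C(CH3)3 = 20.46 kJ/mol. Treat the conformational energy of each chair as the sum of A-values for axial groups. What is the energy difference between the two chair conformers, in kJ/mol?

14.52 kJ/mol

C1 and C4 have opposite parity, so for the cis isomer the two substituents are one axial and one equatorial in each chair.
Chair I (amino axial, tert-butyl equatorial): E = 5.94 kJ/mol.
Chair II (amino equatorial, tert-butyl axial): E = 20.46 kJ/mol.
ΔE = 20.46 − 5.94 = 14.52 kJ/mol; chair I is more stable.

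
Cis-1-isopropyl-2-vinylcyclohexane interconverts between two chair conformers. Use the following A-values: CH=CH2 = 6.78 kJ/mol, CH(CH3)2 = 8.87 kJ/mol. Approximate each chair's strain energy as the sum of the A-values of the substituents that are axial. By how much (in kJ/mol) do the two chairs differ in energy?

2.09 kJ/mol

C1 and C2 have opposite parity, so for the cis isomer the two substituents are one axial and one equatorial in each chair.
Chair I (vinyl axial, isopropyl equatorial): E = 6.78 kJ/mol.
Chair II (vinyl equatorial, isopropyl axial): E = 8.87 kJ/mol.
ΔE = 8.87 − 6.78 = 2.09 kJ/mol; chair I is more stable.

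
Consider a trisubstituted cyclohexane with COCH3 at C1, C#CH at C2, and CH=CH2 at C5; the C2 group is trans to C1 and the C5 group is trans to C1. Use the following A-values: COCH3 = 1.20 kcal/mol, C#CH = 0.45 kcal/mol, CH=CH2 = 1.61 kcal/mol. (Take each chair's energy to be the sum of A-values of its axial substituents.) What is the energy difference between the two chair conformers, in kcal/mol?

Chair I (acetyl axial, ethynyl axial, vinyl equatorial): E = 1.65 kcal/mol.
Chair II (acetyl equatorial, ethynyl equatorial, vinyl axial): E = 1.61 kcal/mol.
ΔE = 1.65 − 1.61 = 0.04 kcal/mol; chair II is more stable.

0.04 kcal/mol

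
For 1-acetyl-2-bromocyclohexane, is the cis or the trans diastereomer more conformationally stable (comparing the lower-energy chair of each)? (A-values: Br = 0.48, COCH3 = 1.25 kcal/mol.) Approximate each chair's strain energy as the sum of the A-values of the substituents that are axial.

At 1,2 positions (parity opposite): cis → (a,e or e,a); trans → (e,e or a,a).
Best chair for cis: E = 0.48 kcal/mol; best chair for trans: E = 0.00 kcal/mol.
The trans isomer is lower by 0.48 kcal/mol.

trans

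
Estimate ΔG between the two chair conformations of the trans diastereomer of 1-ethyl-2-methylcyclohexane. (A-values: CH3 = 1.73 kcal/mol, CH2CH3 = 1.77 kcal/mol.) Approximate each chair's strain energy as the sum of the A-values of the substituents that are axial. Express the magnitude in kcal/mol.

3.50 kcal/mol

C1 and C2 have opposite parity, so for the trans isomer the two substituents are e,e in one chair and a,a in the other.
Chair I (methyl axial, ethyl axial): E = 3.50 kcal/mol.
Chair II (methyl equatorial, ethyl equatorial): E = 0.00 kcal/mol.
ΔE = 3.50 − 0.00 = 3.50 kcal/mol; chair II is more stable.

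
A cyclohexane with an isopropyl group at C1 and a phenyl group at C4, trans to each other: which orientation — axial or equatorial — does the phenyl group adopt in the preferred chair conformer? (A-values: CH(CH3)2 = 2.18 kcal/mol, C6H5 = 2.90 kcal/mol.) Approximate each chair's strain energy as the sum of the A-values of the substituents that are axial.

C1 and C4 have opposite parity, so for the trans isomer the two substituents are e,e in one chair and a,a in the other.
Chair I (isopropyl axial, phenyl axial): E = 5.08 kcal/mol.
Chair II (isopropyl equatorial, phenyl equatorial): E = 0.00 kcal/mol.
Chair II is the more stable (lower-energy) conformer, and in that chair the phenyl group is equatorial.

equatorial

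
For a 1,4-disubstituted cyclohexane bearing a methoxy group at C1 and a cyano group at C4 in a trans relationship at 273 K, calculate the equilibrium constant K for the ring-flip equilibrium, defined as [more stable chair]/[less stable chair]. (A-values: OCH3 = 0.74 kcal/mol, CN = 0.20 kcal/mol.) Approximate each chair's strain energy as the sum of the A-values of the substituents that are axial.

C1 and C4 have opposite parity, so for the trans isomer the two substituents are e,e in one chair and a,a in the other.
Chair I (methoxy axial, cyano axial): E = 0.94 kcal/mol; chair II (methoxy equatorial, cyano equatorial): E = 0.00 kcal/mol.
ΔG = 0.94 kcal/mol between the two chairs.
K = exp(ΔG/RT) with R = 1.987×10⁻³ kcal mol⁻¹ K⁻¹ and T = 273 K gives K ≈ 5.66.

K ≈ 5.66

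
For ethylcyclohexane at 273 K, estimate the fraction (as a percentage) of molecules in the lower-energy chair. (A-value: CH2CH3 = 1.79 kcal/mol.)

One chair has the ethyl group axial (E = 1.79 kcal/mol) and the other has it equatorial (E = 0).
ΔG = 1.79 kcal/mol between the two chairs.
K = exp(ΔG/RT) with R = 1.987×10⁻³ kcal mol⁻¹ K⁻¹ and T = 273 K gives K ≈ 27.1.
Fraction in the lower-energy chair = K/(K+1) = 96.4%.

96.4%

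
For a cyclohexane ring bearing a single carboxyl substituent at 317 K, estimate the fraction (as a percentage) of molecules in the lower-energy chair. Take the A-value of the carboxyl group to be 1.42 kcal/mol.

One chair has the carboxyl group axial (E = 1.42 kcal/mol) and the other has it equatorial (E = 0).
ΔG = 1.42 kcal/mol between the two chairs.
K = exp(ΔG/RT) with R = 1.987×10⁻³ kcal mol⁻¹ K⁻¹ and T = 317 K gives K ≈ 9.53.
Fraction in the lower-energy chair = K/(K+1) = 90.5%.

90.5%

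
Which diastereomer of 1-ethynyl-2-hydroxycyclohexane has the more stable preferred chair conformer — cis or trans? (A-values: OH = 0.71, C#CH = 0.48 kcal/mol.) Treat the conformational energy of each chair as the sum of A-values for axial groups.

At 1,2 positions (parity opposite): cis → (a,e or e,a); trans → (e,e or a,a).
Best chair for cis: E = 0.48 kcal/mol; best chair for trans: E = 0.00 kcal/mol.
The trans isomer is lower by 0.48 kcal/mol.

trans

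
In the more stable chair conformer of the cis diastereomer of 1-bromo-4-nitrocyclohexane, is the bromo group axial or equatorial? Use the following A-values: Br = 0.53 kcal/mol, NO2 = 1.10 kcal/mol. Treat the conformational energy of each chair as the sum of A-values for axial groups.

axial

C1 and C4 have opposite parity, so for the cis isomer the two substituents are one axial and one equatorial in each chair.
Chair I (bromo axial, nitro equatorial): E = 0.53 kcal/mol.
Chair II (bromo equatorial, nitro axial): E = 1.10 kcal/mol.
Chair I is the more stable (lower-energy) conformer, and in that chair the bromo group is axial.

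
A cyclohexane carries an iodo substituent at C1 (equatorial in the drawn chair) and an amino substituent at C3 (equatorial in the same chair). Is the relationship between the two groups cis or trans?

cis

C1 and C3 have the same parity, so their axial bonds point in the same direction.
With same-parity carbons, two substituents on the same face are both axial or both equatorial; opposite faces give one of each.
Here the groups are equatorial/equatorial → same face → cis.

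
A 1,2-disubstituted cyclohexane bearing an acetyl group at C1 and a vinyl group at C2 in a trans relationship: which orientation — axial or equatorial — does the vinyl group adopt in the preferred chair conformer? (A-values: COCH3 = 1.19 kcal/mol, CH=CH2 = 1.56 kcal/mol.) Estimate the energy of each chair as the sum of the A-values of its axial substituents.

C1 and C2 have opposite parity, so for the trans isomer the two substituents are e,e in one chair and a,a in the other.
Chair I (acetyl axial, vinyl axial): E = 2.75 kcal/mol.
Chair II (acetyl equatorial, vinyl equatorial): E = 0.00 kcal/mol.
Chair II is the more stable (lower-energy) conformer, and in that chair the vinyl group is equatorial.

equatorial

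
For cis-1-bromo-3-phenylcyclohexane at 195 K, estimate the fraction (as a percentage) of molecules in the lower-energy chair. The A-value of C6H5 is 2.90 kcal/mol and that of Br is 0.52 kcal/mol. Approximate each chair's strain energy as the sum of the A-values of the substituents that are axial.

100.0%

C1 and C3 have the same parity, so for the cis isomer the two substituents are e,e in one chair and a,a in the other.
Chair I (phenyl axial, bromo axial): E = 3.42 kcal/mol; chair II (phenyl equatorial, bromo equatorial): E = 0.00 kcal/mol.
ΔG = 3.42 kcal/mol between the two chairs.
K = exp(ΔG/RT) with R = 1.987×10⁻³ kcal mol⁻¹ K⁻¹ and T = 195 K gives K ≈ 6.81e+03.
Fraction in the lower-energy chair = K/(K+1) = 100.0%.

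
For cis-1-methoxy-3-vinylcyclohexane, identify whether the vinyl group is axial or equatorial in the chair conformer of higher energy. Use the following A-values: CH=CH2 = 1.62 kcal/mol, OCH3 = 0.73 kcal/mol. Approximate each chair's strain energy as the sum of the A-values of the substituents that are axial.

axial

C1 and C3 have the same parity, so for the cis isomer the two substituents are e,e in one chair and a,a in the other.
Chair I (vinyl axial, methoxy axial): E = 2.35 kcal/mol.
Chair II (vinyl equatorial, methoxy equatorial): E = 0.00 kcal/mol.
Chair I is the less stable (higher-energy) conformer, and in that chair the vinyl group is axial.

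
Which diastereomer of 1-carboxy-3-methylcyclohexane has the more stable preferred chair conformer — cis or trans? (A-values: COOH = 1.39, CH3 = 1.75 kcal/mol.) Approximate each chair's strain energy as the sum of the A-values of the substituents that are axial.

cis

At 1,3 positions (parity same): cis → (e,e or a,a); trans → (a,e or e,a).
Best chair for cis: E = 0.00 kcal/mol; best chair for trans: E = 1.39 kcal/mol.
The cis isomer is lower by 1.39 kcal/mol.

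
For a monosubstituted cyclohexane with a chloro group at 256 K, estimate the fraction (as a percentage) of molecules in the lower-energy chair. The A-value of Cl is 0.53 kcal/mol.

One chair has the chloro group axial (E = 0.53 kcal/mol) and the other has it equatorial (E = 0).
ΔG = 0.53 kcal/mol between the two chairs.
K = exp(ΔG/RT) with R = 1.987×10⁻³ kcal mol⁻¹ K⁻¹ and T = 256 K gives K ≈ 2.83.
Fraction in the lower-energy chair = K/(K+1) = 73.9%.

73.9%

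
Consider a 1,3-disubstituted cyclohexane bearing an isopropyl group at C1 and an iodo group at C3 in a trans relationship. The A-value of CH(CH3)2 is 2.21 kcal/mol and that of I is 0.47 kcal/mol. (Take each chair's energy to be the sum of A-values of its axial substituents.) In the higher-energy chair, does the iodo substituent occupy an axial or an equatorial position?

C1 and C3 have the same parity, so for the trans isomer the two substituents are one axial and one equatorial in each chair.
Chair I (isopropyl axial, iodo equatorial): E = 2.21 kcal/mol.
Chair II (isopropyl equatorial, iodo axial): E = 0.47 kcal/mol.
Chair I is the less stable (higher-energy) conformer, and in that chair the iodo group is equatorial.

equatorial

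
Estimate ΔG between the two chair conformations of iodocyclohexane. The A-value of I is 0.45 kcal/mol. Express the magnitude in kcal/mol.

0.45 kcal/mol

A monosubstituted cyclohexane has one chair with the iodo group axial (E = A = 0.45 kcal/mol) and one with it equatorial (E = 0).
ΔE = 0.45 − 0 = 0.45 kcal/mol.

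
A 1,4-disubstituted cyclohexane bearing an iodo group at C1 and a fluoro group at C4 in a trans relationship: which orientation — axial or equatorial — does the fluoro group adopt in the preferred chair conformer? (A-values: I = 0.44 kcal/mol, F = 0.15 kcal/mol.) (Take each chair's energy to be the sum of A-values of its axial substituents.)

equatorial

C1 and C4 have opposite parity, so for the trans isomer the two substituents are e,e in one chair and a,a in the other.
Chair I (iodo axial, fluoro axial): E = 0.59 kcal/mol.
Chair II (iodo equatorial, fluoro equatorial): E = 0.00 kcal/mol.
Chair II is the more stable (lower-energy) conformer, and in that chair the fluoro group is equatorial.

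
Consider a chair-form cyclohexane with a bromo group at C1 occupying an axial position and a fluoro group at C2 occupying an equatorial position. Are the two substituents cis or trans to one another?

C1 and C2 have opposite parity, so their axial bonds point in opposite directions.
With opposite-parity carbons, two substituents on the same face are one axial and one equatorial; opposite faces give both axial or both equatorial.
Here the groups are axial/equatorial → same face → cis.

cis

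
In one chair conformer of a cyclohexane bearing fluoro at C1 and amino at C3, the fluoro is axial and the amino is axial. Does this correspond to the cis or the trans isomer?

C1 and C3 have the same parity, so their axial bonds point in the same direction.
With same-parity carbons, two substituents on the same face are both axial or both equatorial; opposite faces give one of each.
Here the groups are axial/axial → same face → cis.

cis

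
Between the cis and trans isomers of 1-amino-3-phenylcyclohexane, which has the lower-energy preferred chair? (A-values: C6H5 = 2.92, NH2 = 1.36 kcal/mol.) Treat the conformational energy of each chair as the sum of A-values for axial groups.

At 1,3 positions (parity same): cis → (e,e or a,a); trans → (a,e or e,a).
Best chair for cis: E = 0.00 kcal/mol; best chair for trans: E = 1.36 kcal/mol.
The cis isomer is lower by 1.36 kcal/mol.

cis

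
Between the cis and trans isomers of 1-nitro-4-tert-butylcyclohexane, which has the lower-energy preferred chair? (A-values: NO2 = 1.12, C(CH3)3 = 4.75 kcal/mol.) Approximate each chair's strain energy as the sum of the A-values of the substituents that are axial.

At 1,4 positions (parity opposite): cis → (a,e or e,a); trans → (e,e or a,a).
Best chair for cis: E = 1.12 kcal/mol; best chair for trans: E = 0.00 kcal/mol.
The trans isomer is lower by 1.12 kcal/mol.

trans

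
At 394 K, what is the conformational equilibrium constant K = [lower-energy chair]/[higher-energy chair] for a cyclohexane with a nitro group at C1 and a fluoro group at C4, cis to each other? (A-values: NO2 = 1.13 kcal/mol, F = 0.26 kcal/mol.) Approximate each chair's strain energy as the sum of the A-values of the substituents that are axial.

K ≈ 3.04

C1 and C4 have opposite parity, so for the cis isomer the two substituents are one axial and one equatorial in each chair.
Chair I (nitro axial, fluoro equatorial): E = 1.13 kcal/mol; chair II (nitro equatorial, fluoro axial): E = 0.26 kcal/mol.
ΔG = 0.87 kcal/mol between the two chairs.
K = exp(ΔG/RT) with R = 1.987×10⁻³ kcal mol⁻¹ K⁻¹ and T = 394 K gives K ≈ 3.04.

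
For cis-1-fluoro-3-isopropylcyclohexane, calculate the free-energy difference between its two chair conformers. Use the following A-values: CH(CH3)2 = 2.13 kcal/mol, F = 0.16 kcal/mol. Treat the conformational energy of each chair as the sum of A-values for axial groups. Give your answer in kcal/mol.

2.29 kcal/mol

C1 and C3 have the same parity, so for the cis isomer the two substituents are e,e in one chair and a,a in the other.
Chair I (isopropyl axial, fluoro axial): E = 2.29 kcal/mol.
Chair II (isopropyl equatorial, fluoro equatorial): E = 0.00 kcal/mol.
ΔE = 2.29 − 0.00 = 2.29 kcal/mol; chair II is more stable.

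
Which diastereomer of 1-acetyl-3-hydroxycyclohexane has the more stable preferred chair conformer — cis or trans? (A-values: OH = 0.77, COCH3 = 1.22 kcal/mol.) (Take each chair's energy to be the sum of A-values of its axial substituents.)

cis

At 1,3 positions (parity same): cis → (e,e or a,a); trans → (a,e or e,a).
Best chair for cis: E = 0.00 kcal/mol; best chair for trans: E = 0.77 kcal/mol.
The cis isomer is lower by 0.77 kcal/mol.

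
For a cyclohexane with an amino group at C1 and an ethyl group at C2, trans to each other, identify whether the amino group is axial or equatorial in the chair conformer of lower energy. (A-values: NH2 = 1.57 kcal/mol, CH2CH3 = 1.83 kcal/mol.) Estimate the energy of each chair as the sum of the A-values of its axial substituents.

equatorial

C1 and C2 have opposite parity, so for the trans isomer the two substituents are e,e in one chair and a,a in the other.
Chair I (amino axial, ethyl axial): E = 3.40 kcal/mol.
Chair II (amino equatorial, ethyl equatorial): E = 0.00 kcal/mol.
Chair II is the more stable (lower-energy) conformer, and in that chair the amino group is equatorial.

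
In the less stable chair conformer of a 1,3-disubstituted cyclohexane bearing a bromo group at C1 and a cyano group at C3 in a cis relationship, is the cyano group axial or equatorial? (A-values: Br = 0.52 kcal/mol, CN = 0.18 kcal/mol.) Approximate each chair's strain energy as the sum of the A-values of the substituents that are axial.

C1 and C3 have the same parity, so for the cis isomer the two substituents are e,e in one chair and a,a in the other.
Chair I (bromo axial, cyano axial): E = 0.70 kcal/mol.
Chair II (bromo equatorial, cyano equatorial): E = 0.00 kcal/mol.
Chair I is the less stable (higher-energy) conformer, and in that chair the cyano group is axial.

axial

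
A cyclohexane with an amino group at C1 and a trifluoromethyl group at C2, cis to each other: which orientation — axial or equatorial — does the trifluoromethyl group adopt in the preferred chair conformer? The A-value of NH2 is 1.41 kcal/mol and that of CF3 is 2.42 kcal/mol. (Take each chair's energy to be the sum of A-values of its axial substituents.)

C1 and C2 have opposite parity, so for the cis isomer the two substituents are one axial and one equatorial in each chair.
Chair I (amino axial, trifluoromethyl equatorial): E = 1.41 kcal/mol.
Chair II (amino equatorial, trifluoromethyl axial): E = 2.42 kcal/mol.
Chair I is the more stable (lower-energy) conformer, and in that chair the trifluoromethyl group is equatorial.

equatorial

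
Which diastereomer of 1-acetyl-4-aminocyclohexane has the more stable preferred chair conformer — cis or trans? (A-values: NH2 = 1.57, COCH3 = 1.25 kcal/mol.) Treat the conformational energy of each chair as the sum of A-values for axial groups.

trans

At 1,4 positions (parity opposite): cis → (a,e or e,a); trans → (e,e or a,a).
Best chair for cis: E = 1.25 kcal/mol; best chair for trans: E = 0.00 kcal/mol.
The trans isomer is lower by 1.25 kcal/mol.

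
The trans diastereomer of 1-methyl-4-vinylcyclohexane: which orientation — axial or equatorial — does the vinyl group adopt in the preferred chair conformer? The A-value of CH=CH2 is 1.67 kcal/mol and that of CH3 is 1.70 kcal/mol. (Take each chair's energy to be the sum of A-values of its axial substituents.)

equatorial

C1 and C4 have opposite parity, so for the trans isomer the two substituents are e,e in one chair and a,a in the other.
Chair I (vinyl axial, methyl axial): E = 3.37 kcal/mol.
Chair II (vinyl equatorial, methyl equatorial): E = 0.00 kcal/mol.
Chair II is the more stable (lower-energy) conformer, and in that chair the vinyl group is equatorial.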